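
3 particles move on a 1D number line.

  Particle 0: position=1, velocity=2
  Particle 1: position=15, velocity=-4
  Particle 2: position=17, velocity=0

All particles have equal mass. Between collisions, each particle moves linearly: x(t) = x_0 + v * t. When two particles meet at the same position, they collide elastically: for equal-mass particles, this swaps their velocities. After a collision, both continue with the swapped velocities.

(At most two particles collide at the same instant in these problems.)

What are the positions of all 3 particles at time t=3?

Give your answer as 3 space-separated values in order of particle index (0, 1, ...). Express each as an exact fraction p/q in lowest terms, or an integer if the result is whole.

Collision at t=7/3: particles 0 and 1 swap velocities; positions: p0=17/3 p1=17/3 p2=17; velocities now: v0=-4 v1=2 v2=0
Advance to t=3 (no further collisions before then); velocities: v0=-4 v1=2 v2=0; positions = 3 7 17

Answer: 3 7 17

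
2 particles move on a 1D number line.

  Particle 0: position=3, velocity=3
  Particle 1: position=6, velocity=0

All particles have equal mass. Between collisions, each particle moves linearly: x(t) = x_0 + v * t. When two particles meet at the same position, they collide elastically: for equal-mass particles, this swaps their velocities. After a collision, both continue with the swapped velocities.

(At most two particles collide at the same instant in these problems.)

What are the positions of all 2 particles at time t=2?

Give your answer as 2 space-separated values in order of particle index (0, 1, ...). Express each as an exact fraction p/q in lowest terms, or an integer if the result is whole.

Answer: 6 9

Derivation:
Collision at t=1: particles 0 and 1 swap velocities; positions: p0=6 p1=6; velocities now: v0=0 v1=3
Advance to t=2 (no further collisions before then); velocities: v0=0 v1=3; positions = 6 9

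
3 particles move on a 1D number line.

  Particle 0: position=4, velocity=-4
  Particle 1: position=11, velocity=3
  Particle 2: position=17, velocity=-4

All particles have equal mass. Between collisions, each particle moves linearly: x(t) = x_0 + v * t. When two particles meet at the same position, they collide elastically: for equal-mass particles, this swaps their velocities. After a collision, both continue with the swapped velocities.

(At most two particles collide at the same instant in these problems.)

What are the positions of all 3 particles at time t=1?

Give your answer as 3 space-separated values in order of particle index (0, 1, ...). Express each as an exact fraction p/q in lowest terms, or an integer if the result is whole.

Answer: 0 13 14

Derivation:
Collision at t=6/7: particles 1 and 2 swap velocities; positions: p0=4/7 p1=95/7 p2=95/7; velocities now: v0=-4 v1=-4 v2=3
Advance to t=1 (no further collisions before then); velocities: v0=-4 v1=-4 v2=3; positions = 0 13 14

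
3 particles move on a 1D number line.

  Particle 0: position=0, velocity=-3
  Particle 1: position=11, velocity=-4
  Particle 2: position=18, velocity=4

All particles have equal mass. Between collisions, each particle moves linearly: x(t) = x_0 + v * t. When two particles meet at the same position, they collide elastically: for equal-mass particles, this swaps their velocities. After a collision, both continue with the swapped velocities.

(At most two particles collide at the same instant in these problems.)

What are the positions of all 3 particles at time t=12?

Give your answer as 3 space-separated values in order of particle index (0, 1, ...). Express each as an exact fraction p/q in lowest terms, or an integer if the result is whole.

Collision at t=11: particles 0 and 1 swap velocities; positions: p0=-33 p1=-33 p2=62; velocities now: v0=-4 v1=-3 v2=4
Advance to t=12 (no further collisions before then); velocities: v0=-4 v1=-3 v2=4; positions = -37 -36 66

Answer: -37 -36 66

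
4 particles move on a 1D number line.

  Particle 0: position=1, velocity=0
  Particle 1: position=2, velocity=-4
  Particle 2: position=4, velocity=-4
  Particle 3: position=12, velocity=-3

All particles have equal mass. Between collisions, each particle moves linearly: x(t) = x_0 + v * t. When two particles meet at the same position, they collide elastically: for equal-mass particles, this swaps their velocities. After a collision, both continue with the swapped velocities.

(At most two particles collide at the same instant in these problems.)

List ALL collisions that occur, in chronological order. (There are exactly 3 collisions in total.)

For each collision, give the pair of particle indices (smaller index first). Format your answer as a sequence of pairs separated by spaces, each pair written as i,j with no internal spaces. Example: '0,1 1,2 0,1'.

Answer: 0,1 1,2 2,3

Derivation:
Collision at t=1/4: particles 0 and 1 swap velocities; positions: p0=1 p1=1 p2=3 p3=45/4; velocities now: v0=-4 v1=0 v2=-4 v3=-3
Collision at t=3/4: particles 1 and 2 swap velocities; positions: p0=-1 p1=1 p2=1 p3=39/4; velocities now: v0=-4 v1=-4 v2=0 v3=-3
Collision at t=11/3: particles 2 and 3 swap velocities; positions: p0=-38/3 p1=-32/3 p2=1 p3=1; velocities now: v0=-4 v1=-4 v2=-3 v3=0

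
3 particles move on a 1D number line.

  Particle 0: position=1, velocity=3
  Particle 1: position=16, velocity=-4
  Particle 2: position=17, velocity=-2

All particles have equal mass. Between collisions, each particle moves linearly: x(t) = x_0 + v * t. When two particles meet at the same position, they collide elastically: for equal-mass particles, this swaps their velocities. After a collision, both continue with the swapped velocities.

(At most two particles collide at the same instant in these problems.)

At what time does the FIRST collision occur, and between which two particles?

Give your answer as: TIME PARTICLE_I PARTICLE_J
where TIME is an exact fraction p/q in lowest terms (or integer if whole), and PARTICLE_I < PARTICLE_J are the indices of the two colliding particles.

Answer: 15/7 0 1

Derivation:
Pair (0,1): pos 1,16 vel 3,-4 -> gap=15, closing at 7/unit, collide at t=15/7
Pair (1,2): pos 16,17 vel -4,-2 -> not approaching (rel speed -2 <= 0)
Earliest collision: t=15/7 between 0 and 1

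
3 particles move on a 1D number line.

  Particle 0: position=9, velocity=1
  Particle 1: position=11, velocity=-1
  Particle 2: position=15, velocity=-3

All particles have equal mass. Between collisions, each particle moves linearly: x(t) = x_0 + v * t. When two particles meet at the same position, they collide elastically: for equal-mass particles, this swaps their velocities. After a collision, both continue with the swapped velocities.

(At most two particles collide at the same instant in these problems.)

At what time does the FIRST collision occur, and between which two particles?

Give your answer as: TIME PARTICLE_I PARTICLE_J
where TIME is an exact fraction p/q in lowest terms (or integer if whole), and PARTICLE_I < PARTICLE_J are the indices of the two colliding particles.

Pair (0,1): pos 9,11 vel 1,-1 -> gap=2, closing at 2/unit, collide at t=1
Pair (1,2): pos 11,15 vel -1,-3 -> gap=4, closing at 2/unit, collide at t=2
Earliest collision: t=1 between 0 and 1

Answer: 1 0 1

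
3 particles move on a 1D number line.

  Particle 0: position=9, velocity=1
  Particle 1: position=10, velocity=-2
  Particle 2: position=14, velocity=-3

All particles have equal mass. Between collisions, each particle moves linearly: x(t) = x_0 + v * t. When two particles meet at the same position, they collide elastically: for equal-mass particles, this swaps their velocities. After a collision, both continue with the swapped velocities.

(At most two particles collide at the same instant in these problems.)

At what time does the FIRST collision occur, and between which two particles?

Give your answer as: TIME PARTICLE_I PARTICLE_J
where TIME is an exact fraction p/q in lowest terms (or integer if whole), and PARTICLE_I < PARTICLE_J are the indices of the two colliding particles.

Answer: 1/3 0 1

Derivation:
Pair (0,1): pos 9,10 vel 1,-2 -> gap=1, closing at 3/unit, collide at t=1/3
Pair (1,2): pos 10,14 vel -2,-3 -> gap=4, closing at 1/unit, collide at t=4
Earliest collision: t=1/3 between 0 and 1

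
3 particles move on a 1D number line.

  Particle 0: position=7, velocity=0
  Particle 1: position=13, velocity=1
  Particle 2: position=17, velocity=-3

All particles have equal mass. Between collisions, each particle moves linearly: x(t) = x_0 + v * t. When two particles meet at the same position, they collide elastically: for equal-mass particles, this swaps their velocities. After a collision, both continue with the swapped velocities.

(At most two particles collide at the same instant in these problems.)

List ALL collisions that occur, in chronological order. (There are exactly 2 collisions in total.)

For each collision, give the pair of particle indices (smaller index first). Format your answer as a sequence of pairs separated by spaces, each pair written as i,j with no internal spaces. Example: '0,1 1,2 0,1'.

Answer: 1,2 0,1

Derivation:
Collision at t=1: particles 1 and 2 swap velocities; positions: p0=7 p1=14 p2=14; velocities now: v0=0 v1=-3 v2=1
Collision at t=10/3: particles 0 and 1 swap velocities; positions: p0=7 p1=7 p2=49/3; velocities now: v0=-3 v1=0 v2=1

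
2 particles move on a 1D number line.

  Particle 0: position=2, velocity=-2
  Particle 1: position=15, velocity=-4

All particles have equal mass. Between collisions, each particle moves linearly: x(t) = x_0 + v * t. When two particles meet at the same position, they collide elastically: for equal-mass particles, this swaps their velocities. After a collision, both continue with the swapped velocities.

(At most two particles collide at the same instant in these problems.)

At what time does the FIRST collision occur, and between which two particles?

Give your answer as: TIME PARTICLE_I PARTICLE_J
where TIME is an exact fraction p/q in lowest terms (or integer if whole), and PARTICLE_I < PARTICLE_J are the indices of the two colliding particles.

Answer: 13/2 0 1

Derivation:
Pair (0,1): pos 2,15 vel -2,-4 -> gap=13, closing at 2/unit, collide at t=13/2
Earliest collision: t=13/2 between 0 and 1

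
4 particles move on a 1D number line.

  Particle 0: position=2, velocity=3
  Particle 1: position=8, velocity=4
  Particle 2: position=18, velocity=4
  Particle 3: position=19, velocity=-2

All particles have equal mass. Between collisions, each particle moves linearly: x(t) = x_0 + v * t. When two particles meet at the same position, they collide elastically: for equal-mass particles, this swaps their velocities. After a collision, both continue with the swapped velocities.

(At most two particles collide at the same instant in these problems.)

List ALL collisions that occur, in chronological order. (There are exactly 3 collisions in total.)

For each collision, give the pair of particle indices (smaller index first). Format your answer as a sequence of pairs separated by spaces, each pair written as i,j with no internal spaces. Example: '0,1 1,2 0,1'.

Collision at t=1/6: particles 2 and 3 swap velocities; positions: p0=5/2 p1=26/3 p2=56/3 p3=56/3; velocities now: v0=3 v1=4 v2=-2 v3=4
Collision at t=11/6: particles 1 and 2 swap velocities; positions: p0=15/2 p1=46/3 p2=46/3 p3=76/3; velocities now: v0=3 v1=-2 v2=4 v3=4
Collision at t=17/5: particles 0 and 1 swap velocities; positions: p0=61/5 p1=61/5 p2=108/5 p3=158/5; velocities now: v0=-2 v1=3 v2=4 v3=4

Answer: 2,3 1,2 0,1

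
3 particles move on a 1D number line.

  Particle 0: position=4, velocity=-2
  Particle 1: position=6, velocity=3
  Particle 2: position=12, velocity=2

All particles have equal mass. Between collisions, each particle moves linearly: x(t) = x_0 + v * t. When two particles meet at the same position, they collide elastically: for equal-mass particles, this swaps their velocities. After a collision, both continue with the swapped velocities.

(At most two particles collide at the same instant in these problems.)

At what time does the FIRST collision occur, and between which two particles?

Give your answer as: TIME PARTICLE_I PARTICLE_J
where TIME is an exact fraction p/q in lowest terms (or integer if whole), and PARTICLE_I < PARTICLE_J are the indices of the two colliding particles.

Pair (0,1): pos 4,6 vel -2,3 -> not approaching (rel speed -5 <= 0)
Pair (1,2): pos 6,12 vel 3,2 -> gap=6, closing at 1/unit, collide at t=6
Earliest collision: t=6 between 1 and 2

Answer: 6 1 2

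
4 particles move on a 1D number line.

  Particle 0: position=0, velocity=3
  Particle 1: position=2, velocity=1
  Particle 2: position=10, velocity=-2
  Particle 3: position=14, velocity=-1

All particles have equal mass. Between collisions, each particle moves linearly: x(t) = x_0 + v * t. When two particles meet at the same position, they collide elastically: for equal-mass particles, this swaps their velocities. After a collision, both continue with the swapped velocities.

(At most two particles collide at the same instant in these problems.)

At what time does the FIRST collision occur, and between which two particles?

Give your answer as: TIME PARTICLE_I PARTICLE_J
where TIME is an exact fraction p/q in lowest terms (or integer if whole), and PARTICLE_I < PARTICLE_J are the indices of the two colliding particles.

Answer: 1 0 1

Derivation:
Pair (0,1): pos 0,2 vel 3,1 -> gap=2, closing at 2/unit, collide at t=1
Pair (1,2): pos 2,10 vel 1,-2 -> gap=8, closing at 3/unit, collide at t=8/3
Pair (2,3): pos 10,14 vel -2,-1 -> not approaching (rel speed -1 <= 0)
Earliest collision: t=1 between 0 and 1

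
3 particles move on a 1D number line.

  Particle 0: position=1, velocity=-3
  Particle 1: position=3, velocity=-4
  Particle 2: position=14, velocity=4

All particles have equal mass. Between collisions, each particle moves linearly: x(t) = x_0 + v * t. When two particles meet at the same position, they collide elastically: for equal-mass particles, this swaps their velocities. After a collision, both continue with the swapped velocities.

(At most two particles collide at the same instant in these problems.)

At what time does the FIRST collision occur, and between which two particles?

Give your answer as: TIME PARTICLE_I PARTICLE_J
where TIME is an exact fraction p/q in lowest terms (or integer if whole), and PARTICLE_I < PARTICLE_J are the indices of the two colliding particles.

Answer: 2 0 1

Derivation:
Pair (0,1): pos 1,3 vel -3,-4 -> gap=2, closing at 1/unit, collide at t=2
Pair (1,2): pos 3,14 vel -4,4 -> not approaching (rel speed -8 <= 0)
Earliest collision: t=2 between 0 and 1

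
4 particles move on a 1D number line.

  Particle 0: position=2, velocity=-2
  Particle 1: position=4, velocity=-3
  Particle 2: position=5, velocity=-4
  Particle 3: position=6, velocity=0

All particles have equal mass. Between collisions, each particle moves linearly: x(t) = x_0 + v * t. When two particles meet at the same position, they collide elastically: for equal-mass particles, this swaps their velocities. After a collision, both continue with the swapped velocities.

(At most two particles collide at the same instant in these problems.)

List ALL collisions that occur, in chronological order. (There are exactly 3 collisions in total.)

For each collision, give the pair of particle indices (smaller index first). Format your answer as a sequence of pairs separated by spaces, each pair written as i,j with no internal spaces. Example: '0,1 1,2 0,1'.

Answer: 1,2 0,1 1,2

Derivation:
Collision at t=1: particles 1 and 2 swap velocities; positions: p0=0 p1=1 p2=1 p3=6; velocities now: v0=-2 v1=-4 v2=-3 v3=0
Collision at t=3/2: particles 0 and 1 swap velocities; positions: p0=-1 p1=-1 p2=-1/2 p3=6; velocities now: v0=-4 v1=-2 v2=-3 v3=0
Collision at t=2: particles 1 and 2 swap velocities; positions: p0=-3 p1=-2 p2=-2 p3=6; velocities now: v0=-4 v1=-3 v2=-2 v3=0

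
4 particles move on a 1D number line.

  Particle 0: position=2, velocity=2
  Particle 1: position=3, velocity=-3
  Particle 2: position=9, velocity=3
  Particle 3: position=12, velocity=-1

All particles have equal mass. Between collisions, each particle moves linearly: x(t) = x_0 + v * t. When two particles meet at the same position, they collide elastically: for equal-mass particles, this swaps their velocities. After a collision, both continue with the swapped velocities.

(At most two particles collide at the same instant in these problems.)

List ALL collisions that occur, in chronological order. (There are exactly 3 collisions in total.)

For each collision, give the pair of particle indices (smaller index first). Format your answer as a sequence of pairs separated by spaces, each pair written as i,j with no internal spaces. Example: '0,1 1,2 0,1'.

Collision at t=1/5: particles 0 and 1 swap velocities; positions: p0=12/5 p1=12/5 p2=48/5 p3=59/5; velocities now: v0=-3 v1=2 v2=3 v3=-1
Collision at t=3/4: particles 2 and 3 swap velocities; positions: p0=3/4 p1=7/2 p2=45/4 p3=45/4; velocities now: v0=-3 v1=2 v2=-1 v3=3
Collision at t=10/3: particles 1 and 2 swap velocities; positions: p0=-7 p1=26/3 p2=26/3 p3=19; velocities now: v0=-3 v1=-1 v2=2 v3=3

Answer: 0,1 2,3 1,2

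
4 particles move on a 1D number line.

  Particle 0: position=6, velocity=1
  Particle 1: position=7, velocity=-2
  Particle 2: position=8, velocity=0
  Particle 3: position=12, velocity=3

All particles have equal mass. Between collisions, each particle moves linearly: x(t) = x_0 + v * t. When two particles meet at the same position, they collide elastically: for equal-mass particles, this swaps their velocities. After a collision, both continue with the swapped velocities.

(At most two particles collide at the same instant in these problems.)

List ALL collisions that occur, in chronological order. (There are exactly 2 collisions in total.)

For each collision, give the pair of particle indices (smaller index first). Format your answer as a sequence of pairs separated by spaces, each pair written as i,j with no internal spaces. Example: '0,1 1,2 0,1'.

Answer: 0,1 1,2

Derivation:
Collision at t=1/3: particles 0 and 1 swap velocities; positions: p0=19/3 p1=19/3 p2=8 p3=13; velocities now: v0=-2 v1=1 v2=0 v3=3
Collision at t=2: particles 1 and 2 swap velocities; positions: p0=3 p1=8 p2=8 p3=18; velocities now: v0=-2 v1=0 v2=1 v3=3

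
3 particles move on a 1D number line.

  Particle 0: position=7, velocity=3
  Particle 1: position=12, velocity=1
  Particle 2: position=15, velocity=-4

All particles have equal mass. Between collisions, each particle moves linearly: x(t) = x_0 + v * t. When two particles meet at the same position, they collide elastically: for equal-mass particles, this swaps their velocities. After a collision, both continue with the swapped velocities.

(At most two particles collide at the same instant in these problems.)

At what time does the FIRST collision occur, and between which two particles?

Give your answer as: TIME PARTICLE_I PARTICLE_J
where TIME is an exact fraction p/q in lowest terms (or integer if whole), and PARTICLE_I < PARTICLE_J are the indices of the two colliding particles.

Pair (0,1): pos 7,12 vel 3,1 -> gap=5, closing at 2/unit, collide at t=5/2
Pair (1,2): pos 12,15 vel 1,-4 -> gap=3, closing at 5/unit, collide at t=3/5
Earliest collision: t=3/5 between 1 and 2

Answer: 3/5 1 2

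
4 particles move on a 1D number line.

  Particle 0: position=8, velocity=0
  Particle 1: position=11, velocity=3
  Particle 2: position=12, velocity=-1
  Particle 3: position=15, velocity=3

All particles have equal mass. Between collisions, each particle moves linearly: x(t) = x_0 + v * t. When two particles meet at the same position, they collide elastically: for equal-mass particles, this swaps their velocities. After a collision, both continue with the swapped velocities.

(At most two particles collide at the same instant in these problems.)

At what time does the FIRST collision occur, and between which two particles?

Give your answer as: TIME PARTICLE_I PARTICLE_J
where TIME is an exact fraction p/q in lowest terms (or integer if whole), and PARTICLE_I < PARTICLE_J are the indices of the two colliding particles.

Pair (0,1): pos 8,11 vel 0,3 -> not approaching (rel speed -3 <= 0)
Pair (1,2): pos 11,12 vel 3,-1 -> gap=1, closing at 4/unit, collide at t=1/4
Pair (2,3): pos 12,15 vel -1,3 -> not approaching (rel speed -4 <= 0)
Earliest collision: t=1/4 between 1 and 2

Answer: 1/4 1 2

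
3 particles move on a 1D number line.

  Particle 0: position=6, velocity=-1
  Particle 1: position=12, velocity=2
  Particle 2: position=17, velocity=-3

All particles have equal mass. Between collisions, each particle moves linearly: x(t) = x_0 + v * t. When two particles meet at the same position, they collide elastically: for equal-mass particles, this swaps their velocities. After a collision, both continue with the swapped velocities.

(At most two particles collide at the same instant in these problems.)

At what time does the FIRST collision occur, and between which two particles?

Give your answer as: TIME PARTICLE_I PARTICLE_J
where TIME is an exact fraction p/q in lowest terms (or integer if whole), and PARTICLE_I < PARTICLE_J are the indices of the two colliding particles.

Answer: 1 1 2

Derivation:
Pair (0,1): pos 6,12 vel -1,2 -> not approaching (rel speed -3 <= 0)
Pair (1,2): pos 12,17 vel 2,-3 -> gap=5, closing at 5/unit, collide at t=1
Earliest collision: t=1 between 1 and 2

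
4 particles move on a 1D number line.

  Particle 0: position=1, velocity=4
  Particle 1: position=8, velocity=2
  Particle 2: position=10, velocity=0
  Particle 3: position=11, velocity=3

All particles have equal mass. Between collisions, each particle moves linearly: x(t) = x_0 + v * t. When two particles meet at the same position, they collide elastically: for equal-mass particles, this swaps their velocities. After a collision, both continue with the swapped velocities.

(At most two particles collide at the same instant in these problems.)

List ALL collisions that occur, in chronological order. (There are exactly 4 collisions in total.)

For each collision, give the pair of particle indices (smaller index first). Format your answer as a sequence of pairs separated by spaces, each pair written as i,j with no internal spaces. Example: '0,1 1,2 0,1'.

Collision at t=1: particles 1 and 2 swap velocities; positions: p0=5 p1=10 p2=10 p3=14; velocities now: v0=4 v1=0 v2=2 v3=3
Collision at t=9/4: particles 0 and 1 swap velocities; positions: p0=10 p1=10 p2=25/2 p3=71/4; velocities now: v0=0 v1=4 v2=2 v3=3
Collision at t=7/2: particles 1 and 2 swap velocities; positions: p0=10 p1=15 p2=15 p3=43/2; velocities now: v0=0 v1=2 v2=4 v3=3
Collision at t=10: particles 2 and 3 swap velocities; positions: p0=10 p1=28 p2=41 p3=41; velocities now: v0=0 v1=2 v2=3 v3=4

Answer: 1,2 0,1 1,2 2,3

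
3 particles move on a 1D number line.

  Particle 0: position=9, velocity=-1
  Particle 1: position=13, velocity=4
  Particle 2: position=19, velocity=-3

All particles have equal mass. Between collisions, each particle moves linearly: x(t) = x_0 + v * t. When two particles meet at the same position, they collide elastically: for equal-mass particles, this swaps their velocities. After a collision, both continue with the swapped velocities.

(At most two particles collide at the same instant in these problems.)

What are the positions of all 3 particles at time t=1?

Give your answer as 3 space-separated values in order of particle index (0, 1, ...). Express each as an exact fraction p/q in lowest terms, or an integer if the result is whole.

Collision at t=6/7: particles 1 and 2 swap velocities; positions: p0=57/7 p1=115/7 p2=115/7; velocities now: v0=-1 v1=-3 v2=4
Advance to t=1 (no further collisions before then); velocities: v0=-1 v1=-3 v2=4; positions = 8 16 17

Answer: 8 16 17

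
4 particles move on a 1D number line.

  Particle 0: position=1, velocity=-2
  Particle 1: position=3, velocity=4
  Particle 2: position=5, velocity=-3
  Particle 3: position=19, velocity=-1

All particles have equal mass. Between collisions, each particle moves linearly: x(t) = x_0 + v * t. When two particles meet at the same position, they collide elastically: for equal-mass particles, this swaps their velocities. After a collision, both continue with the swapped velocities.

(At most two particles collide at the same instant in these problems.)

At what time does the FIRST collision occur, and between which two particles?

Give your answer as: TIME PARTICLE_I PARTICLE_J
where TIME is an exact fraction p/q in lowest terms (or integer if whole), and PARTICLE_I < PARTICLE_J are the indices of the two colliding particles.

Pair (0,1): pos 1,3 vel -2,4 -> not approaching (rel speed -6 <= 0)
Pair (1,2): pos 3,5 vel 4,-3 -> gap=2, closing at 7/unit, collide at t=2/7
Pair (2,3): pos 5,19 vel -3,-1 -> not approaching (rel speed -2 <= 0)
Earliest collision: t=2/7 between 1 and 2

Answer: 2/7 1 2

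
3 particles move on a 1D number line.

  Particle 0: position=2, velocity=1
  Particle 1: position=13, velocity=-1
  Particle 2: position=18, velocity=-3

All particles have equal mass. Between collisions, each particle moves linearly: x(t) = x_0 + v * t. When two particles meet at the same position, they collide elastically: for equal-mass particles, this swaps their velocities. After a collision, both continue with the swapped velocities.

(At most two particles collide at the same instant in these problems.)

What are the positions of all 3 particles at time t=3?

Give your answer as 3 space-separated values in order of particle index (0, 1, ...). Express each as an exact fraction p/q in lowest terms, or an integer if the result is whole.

Answer: 5 9 10

Derivation:
Collision at t=5/2: particles 1 and 2 swap velocities; positions: p0=9/2 p1=21/2 p2=21/2; velocities now: v0=1 v1=-3 v2=-1
Advance to t=3 (no further collisions before then); velocities: v0=1 v1=-3 v2=-1; positions = 5 9 10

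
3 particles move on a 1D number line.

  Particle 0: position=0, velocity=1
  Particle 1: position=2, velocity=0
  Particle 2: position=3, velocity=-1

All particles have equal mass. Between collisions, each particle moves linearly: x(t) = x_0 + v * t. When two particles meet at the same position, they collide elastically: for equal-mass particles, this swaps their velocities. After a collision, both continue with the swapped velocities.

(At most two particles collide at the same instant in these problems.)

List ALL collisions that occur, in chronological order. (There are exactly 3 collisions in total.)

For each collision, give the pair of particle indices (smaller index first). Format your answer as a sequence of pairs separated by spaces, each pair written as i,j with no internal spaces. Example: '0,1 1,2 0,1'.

Answer: 1,2 0,1 1,2

Derivation:
Collision at t=1: particles 1 and 2 swap velocities; positions: p0=1 p1=2 p2=2; velocities now: v0=1 v1=-1 v2=0
Collision at t=3/2: particles 0 and 1 swap velocities; positions: p0=3/2 p1=3/2 p2=2; velocities now: v0=-1 v1=1 v2=0
Collision at t=2: particles 1 and 2 swap velocities; positions: p0=1 p1=2 p2=2; velocities now: v0=-1 v1=0 v2=1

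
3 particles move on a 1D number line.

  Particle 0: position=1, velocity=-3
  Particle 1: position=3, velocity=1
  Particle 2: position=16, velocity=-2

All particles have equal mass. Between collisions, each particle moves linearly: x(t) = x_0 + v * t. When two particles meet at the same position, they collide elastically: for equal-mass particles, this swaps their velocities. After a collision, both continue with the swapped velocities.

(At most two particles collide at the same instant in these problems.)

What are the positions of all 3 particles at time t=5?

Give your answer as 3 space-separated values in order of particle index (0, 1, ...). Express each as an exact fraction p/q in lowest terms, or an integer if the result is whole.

Answer: -14 6 8

Derivation:
Collision at t=13/3: particles 1 and 2 swap velocities; positions: p0=-12 p1=22/3 p2=22/3; velocities now: v0=-3 v1=-2 v2=1
Advance to t=5 (no further collisions before then); velocities: v0=-3 v1=-2 v2=1; positions = -14 6 8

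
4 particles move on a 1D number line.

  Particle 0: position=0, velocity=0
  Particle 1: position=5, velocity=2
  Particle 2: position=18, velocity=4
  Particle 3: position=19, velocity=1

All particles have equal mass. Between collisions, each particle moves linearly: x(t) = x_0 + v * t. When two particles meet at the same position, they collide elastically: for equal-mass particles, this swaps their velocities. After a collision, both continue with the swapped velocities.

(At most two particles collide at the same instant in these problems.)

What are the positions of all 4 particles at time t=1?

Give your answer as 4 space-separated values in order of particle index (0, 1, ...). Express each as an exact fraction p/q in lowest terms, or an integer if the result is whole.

Answer: 0 7 20 22

Derivation:
Collision at t=1/3: particles 2 and 3 swap velocities; positions: p0=0 p1=17/3 p2=58/3 p3=58/3; velocities now: v0=0 v1=2 v2=1 v3=4
Advance to t=1 (no further collisions before then); velocities: v0=0 v1=2 v2=1 v3=4; positions = 0 7 20 22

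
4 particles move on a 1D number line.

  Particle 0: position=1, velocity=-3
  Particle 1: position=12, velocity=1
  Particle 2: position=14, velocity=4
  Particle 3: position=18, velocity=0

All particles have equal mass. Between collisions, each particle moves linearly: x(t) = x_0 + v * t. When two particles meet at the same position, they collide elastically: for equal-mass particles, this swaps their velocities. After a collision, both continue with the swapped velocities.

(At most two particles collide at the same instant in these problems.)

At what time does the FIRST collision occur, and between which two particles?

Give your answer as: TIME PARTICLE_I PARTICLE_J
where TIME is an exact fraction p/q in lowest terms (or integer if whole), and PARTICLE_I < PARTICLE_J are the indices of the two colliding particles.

Pair (0,1): pos 1,12 vel -3,1 -> not approaching (rel speed -4 <= 0)
Pair (1,2): pos 12,14 vel 1,4 -> not approaching (rel speed -3 <= 0)
Pair (2,3): pos 14,18 vel 4,0 -> gap=4, closing at 4/unit, collide at t=1
Earliest collision: t=1 between 2 and 3

Answer: 1 2 3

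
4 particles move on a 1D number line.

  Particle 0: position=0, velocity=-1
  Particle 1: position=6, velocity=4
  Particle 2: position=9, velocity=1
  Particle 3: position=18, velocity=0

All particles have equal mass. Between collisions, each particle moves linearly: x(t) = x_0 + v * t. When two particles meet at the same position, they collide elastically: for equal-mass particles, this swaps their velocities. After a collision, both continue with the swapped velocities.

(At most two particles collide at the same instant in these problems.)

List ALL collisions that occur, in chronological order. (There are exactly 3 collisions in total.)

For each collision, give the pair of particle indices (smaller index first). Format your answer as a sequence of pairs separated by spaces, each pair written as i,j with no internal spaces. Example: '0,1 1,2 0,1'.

Answer: 1,2 2,3 1,2

Derivation:
Collision at t=1: particles 1 and 2 swap velocities; positions: p0=-1 p1=10 p2=10 p3=18; velocities now: v0=-1 v1=1 v2=4 v3=0
Collision at t=3: particles 2 and 3 swap velocities; positions: p0=-3 p1=12 p2=18 p3=18; velocities now: v0=-1 v1=1 v2=0 v3=4
Collision at t=9: particles 1 and 2 swap velocities; positions: p0=-9 p1=18 p2=18 p3=42; velocities now: v0=-1 v1=0 v2=1 v3=4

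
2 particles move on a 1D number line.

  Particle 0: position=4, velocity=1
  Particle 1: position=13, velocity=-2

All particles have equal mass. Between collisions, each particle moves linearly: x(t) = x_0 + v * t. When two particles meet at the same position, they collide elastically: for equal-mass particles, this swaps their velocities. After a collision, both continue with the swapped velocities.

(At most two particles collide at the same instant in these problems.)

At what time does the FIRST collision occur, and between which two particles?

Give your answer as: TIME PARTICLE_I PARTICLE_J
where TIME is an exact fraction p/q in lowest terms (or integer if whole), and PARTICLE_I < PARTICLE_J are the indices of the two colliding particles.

Answer: 3 0 1

Derivation:
Pair (0,1): pos 4,13 vel 1,-2 -> gap=9, closing at 3/unit, collide at t=3
Earliest collision: t=3 between 0 and 1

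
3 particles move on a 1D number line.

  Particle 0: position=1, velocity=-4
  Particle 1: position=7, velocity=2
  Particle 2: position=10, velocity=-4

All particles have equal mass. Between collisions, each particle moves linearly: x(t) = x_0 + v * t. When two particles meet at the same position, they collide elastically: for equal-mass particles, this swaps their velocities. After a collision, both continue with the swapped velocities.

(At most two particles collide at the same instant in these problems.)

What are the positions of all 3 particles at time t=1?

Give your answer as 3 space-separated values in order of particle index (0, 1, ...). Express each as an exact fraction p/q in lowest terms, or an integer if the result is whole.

Collision at t=1/2: particles 1 and 2 swap velocities; positions: p0=-1 p1=8 p2=8; velocities now: v0=-4 v1=-4 v2=2
Advance to t=1 (no further collisions before then); velocities: v0=-4 v1=-4 v2=2; positions = -3 6 9

Answer: -3 6 9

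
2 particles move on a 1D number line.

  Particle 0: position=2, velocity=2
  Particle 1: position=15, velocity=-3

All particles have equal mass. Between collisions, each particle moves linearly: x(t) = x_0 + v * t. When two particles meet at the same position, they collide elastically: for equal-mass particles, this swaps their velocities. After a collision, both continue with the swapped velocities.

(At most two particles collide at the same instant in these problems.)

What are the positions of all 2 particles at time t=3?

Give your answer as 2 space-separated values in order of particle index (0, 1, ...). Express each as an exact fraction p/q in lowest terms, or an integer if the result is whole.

Answer: 6 8

Derivation:
Collision at t=13/5: particles 0 and 1 swap velocities; positions: p0=36/5 p1=36/5; velocities now: v0=-3 v1=2
Advance to t=3 (no further collisions before then); velocities: v0=-3 v1=2; positions = 6 8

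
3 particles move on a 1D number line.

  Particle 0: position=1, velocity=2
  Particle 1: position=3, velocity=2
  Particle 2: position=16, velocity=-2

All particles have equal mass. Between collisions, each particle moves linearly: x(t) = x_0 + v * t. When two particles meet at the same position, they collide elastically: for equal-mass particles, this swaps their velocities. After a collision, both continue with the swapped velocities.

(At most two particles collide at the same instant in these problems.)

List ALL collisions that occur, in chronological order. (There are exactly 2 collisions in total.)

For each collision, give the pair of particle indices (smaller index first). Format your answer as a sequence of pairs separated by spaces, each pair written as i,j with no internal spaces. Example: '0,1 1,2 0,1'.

Answer: 1,2 0,1

Derivation:
Collision at t=13/4: particles 1 and 2 swap velocities; positions: p0=15/2 p1=19/2 p2=19/2; velocities now: v0=2 v1=-2 v2=2
Collision at t=15/4: particles 0 and 1 swap velocities; positions: p0=17/2 p1=17/2 p2=21/2; velocities now: v0=-2 v1=2 v2=2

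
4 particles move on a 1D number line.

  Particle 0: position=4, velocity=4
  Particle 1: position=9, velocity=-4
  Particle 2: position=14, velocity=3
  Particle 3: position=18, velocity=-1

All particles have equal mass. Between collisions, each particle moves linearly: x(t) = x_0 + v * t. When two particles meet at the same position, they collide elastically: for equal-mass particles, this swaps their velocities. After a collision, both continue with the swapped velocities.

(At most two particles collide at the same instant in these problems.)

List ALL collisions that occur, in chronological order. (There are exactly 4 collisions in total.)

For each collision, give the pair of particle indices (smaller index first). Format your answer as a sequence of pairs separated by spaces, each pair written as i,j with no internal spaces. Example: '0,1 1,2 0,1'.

Answer: 0,1 2,3 1,2 2,3

Derivation:
Collision at t=5/8: particles 0 and 1 swap velocities; positions: p0=13/2 p1=13/2 p2=127/8 p3=139/8; velocities now: v0=-4 v1=4 v2=3 v3=-1
Collision at t=1: particles 2 and 3 swap velocities; positions: p0=5 p1=8 p2=17 p3=17; velocities now: v0=-4 v1=4 v2=-1 v3=3
Collision at t=14/5: particles 1 and 2 swap velocities; positions: p0=-11/5 p1=76/5 p2=76/5 p3=112/5; velocities now: v0=-4 v1=-1 v2=4 v3=3
Collision at t=10: particles 2 and 3 swap velocities; positions: p0=-31 p1=8 p2=44 p3=44; velocities now: v0=-4 v1=-1 v2=3 v3=4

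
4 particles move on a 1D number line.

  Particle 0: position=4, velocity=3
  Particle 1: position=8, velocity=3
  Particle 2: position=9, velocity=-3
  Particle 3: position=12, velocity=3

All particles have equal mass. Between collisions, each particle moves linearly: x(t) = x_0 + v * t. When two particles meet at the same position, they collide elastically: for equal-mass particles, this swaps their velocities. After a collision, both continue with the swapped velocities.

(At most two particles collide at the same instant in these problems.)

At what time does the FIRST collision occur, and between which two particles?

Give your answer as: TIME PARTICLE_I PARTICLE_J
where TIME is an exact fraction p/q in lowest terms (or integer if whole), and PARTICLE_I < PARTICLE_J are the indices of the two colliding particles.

Answer: 1/6 1 2

Derivation:
Pair (0,1): pos 4,8 vel 3,3 -> not approaching (rel speed 0 <= 0)
Pair (1,2): pos 8,9 vel 3,-3 -> gap=1, closing at 6/unit, collide at t=1/6
Pair (2,3): pos 9,12 vel -3,3 -> not approaching (rel speed -6 <= 0)
Earliest collision: t=1/6 between 1 and 2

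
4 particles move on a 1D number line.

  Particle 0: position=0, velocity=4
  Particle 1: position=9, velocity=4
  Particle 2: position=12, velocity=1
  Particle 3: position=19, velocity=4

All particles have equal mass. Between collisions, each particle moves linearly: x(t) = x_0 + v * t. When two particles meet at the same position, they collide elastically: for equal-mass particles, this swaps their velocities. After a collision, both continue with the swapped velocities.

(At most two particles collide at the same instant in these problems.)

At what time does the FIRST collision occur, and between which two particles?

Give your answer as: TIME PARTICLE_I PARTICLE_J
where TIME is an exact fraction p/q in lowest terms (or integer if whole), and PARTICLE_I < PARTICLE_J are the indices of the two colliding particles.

Pair (0,1): pos 0,9 vel 4,4 -> not approaching (rel speed 0 <= 0)
Pair (1,2): pos 9,12 vel 4,1 -> gap=3, closing at 3/unit, collide at t=1
Pair (2,3): pos 12,19 vel 1,4 -> not approaching (rel speed -3 <= 0)
Earliest collision: t=1 between 1 and 2

Answer: 1 1 2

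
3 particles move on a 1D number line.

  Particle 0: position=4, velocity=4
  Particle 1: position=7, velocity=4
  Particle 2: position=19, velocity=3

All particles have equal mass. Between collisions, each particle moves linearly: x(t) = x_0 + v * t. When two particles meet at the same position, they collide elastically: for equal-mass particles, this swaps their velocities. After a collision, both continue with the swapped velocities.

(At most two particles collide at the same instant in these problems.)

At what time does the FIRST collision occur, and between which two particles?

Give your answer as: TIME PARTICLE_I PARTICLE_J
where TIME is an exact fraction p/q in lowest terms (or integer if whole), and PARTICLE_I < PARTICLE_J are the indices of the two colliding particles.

Answer: 12 1 2

Derivation:
Pair (0,1): pos 4,7 vel 4,4 -> not approaching (rel speed 0 <= 0)
Pair (1,2): pos 7,19 vel 4,3 -> gap=12, closing at 1/unit, collide at t=12
Earliest collision: t=12 between 1 and 2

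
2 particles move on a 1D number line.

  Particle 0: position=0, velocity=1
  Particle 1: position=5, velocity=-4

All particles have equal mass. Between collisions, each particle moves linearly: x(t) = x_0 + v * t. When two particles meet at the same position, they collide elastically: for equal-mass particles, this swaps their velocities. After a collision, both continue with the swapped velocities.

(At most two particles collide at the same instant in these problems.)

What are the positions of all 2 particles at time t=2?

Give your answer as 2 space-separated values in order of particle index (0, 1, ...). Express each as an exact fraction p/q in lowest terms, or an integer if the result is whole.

Collision at t=1: particles 0 and 1 swap velocities; positions: p0=1 p1=1; velocities now: v0=-4 v1=1
Advance to t=2 (no further collisions before then); velocities: v0=-4 v1=1; positions = -3 2

Answer: -3 2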